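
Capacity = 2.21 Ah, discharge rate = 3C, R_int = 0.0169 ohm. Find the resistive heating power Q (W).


Step 1: I = C_rate * capacity = 3 * 2.21 = 6.63 A
Step 2: Q = I^2 * R = 6.63^2 * 0.0169 = 43.957 * 0.0169 = 0.7429 W

0.7429 W


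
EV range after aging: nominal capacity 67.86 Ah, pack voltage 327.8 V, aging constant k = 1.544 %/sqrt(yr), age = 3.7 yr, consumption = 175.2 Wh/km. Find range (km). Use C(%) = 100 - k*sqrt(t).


Step 1: capacity retention = 100 - 1.544 * sqrt(3.7) = 100 - 1.544 * 1.9235 = 97.03%
Step 2: C_now = 67.86 * 97.03/100 = 65.845 Ah
Step 3: E_pack = V * C_now = 327.8 * 65.845 = 21584 Wh
Step 4: range = E_pack / consumption = 21584 / 175.2 = 123.2 km

123.2 km


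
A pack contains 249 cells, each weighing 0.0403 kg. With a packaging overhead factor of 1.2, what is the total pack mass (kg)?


m_pack = n * m_cell * overhead = 249 * 0.0403 * 1.2 = 12.04 kg

12.04 kg


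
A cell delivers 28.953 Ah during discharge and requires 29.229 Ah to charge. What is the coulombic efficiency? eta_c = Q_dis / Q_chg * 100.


eta_c = Q_dis / Q_chg * 100 = 28.953 / 29.229 * 100 = 99.06%

99.06%


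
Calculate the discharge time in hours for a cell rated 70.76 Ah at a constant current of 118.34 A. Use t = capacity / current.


Runtime = 70.76 Ah / 118.34 A = 0.5979 hr

0.5979 hr


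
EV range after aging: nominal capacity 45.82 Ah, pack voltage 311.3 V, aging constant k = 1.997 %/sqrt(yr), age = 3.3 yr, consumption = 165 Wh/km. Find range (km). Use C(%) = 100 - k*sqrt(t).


Step 1: capacity retention = 100 - 1.997 * sqrt(3.3) = 100 - 1.997 * 1.8166 = 96.372%
Step 2: C_now = 45.82 * 96.372/100 = 44.158 Ah
Step 3: E_pack = V * C_now = 311.3 * 44.158 = 13746 Wh
Step 4: range = E_pack / consumption = 13746 / 165 = 83.31 km

83.31 km


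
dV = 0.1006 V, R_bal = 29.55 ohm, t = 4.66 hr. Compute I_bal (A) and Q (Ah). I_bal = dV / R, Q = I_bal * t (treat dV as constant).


I_bal = dV / R = 0.1006 / 29.55 = 0.0034044 A
Q = I_bal * t = 0.0034044 * 4.66 = 0.01586 Ah

I=0.0034044 A, Q=0.01586 Ah


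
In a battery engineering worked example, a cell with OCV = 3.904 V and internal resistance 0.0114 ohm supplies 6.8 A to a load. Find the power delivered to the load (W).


Step 1: V_terminal = OCV - I*R = 3.904 - 6.8 * 0.0114 = 3.8265 V
Step 2: P_out = V_terminal * I = 3.8265 * 6.8 = 26.02 W

26.02 W


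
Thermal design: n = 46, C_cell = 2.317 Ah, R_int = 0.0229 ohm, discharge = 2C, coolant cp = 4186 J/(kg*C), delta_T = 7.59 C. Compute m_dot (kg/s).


Step 1: I = 2 * 2.317 = 4.634 A
Step 2: Q_cell = I^2 * R = 4.634^2 * 0.0229 = 0.49175 W
Step 3: Q_total = 46 * 0.49175 = 22.621 W
Step 4: m_dot = Q_total / (cp * dT) = 22.621 / (4186 * 7.59) = 7.120e-04 kg/s

7.120e-04 kg/s


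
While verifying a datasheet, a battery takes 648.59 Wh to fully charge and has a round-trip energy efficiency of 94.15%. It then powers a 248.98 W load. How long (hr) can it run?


Step 1: E_discharge = eta/100 * E_charge = 94.15/100 * 648.59 = 610.65 Wh
Step 2: t = E_discharge / P = 610.65 / 248.98 = 2.453 hr

2.453 hr


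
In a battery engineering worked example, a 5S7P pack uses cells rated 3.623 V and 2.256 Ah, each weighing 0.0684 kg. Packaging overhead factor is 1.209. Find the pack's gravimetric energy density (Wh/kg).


Step 1: V_pack = 5 * 3.623 = 18.115 V
Step 2: C_pack = 7 * 2.256 = 15.792 Ah
Step 3: E_pack = V_pack * C_pack = 18.115 * 15.792 = 286.07 Wh
Step 4: m_pack = 5 * 7 * 0.0684 * 1.209 = 2.8943 kg
Step 5: ED = E_pack / m_pack = 286.07 / 2.8943 = 98.84 Wh/kg

98.84 Wh/kg


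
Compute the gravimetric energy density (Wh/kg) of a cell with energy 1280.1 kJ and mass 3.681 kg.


Convert: E = 1280.1 kJ = 355.58 Wh
ED = E / m = 355.58 / 3.681 = 96.60 Wh/kg

96.60 Wh/kg


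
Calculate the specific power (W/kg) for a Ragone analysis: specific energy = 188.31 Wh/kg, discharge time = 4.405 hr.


P_specific = E / t = 188.31 / 4.405 = 42.75 W/kg

42.75 W/kg


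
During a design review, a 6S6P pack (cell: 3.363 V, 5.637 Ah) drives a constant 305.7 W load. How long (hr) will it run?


Step 1: E_pack = Ns * V_cell * Np * C_cell = 6 * 3.363 * 6 * 5.637 = 682.46 Wh
Step 2: t = E_pack / P = 682.46 / 305.7 = 2.232 hr

2.232 hr


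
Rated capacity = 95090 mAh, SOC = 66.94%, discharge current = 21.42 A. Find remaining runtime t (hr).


Convert: C_total = 95090 mAh = 95.09 Ah
Step 1: remaining = SOC/100 * C_total = 66.94/100 * 95.09 = 63.653 Ah
Step 2: t = remaining / I = 63.653 / 21.42 = 2.972 hr

2.972 hr


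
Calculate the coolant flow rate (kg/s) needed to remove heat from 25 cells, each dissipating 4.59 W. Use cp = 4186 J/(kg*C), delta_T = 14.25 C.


Q_total = 25 * 4.59 = 114.75 W
m_dot = Q_total / (cp * dT) = 114.75 / (4186 * 14.25) = 0.001924 kg/s

0.001924 kg/s


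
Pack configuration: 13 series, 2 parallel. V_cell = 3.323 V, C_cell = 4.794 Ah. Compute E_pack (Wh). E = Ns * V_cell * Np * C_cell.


V_pack = 13 * 3.323 = 43.199 V
C_pack = 2 * 4.794 = 9.588 Ah
E = V_pack * C_pack = 43.199 * 9.588 = 414.2 Wh

414.2 Wh


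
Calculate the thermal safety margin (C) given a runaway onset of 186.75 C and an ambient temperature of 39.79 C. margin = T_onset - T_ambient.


margin = T_onset - T_ambient = 186.75 - 39.79 = 146.96 C

146.96 C


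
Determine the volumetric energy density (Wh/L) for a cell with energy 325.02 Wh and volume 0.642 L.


ED = E / V = 325.02 / 0.642 = 506.3 Wh/L

506.3 Wh/L


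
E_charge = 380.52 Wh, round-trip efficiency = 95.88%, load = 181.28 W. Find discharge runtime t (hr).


Step 1: E_discharge = eta/100 * E_charge = 95.88/100 * 380.52 = 364.84 Wh
Step 2: t = E_discharge / P = 364.84 / 181.28 = 2.013 hr

2.013 hr


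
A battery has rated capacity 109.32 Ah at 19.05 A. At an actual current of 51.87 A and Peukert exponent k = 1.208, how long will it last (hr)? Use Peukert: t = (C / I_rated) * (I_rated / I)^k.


Step 1: t_rated = C / I_rated = 109.32 / 19.05 = 5.7386 hr
Step 2: ratio = 19.05 / 51.87 = 0.36726
Step 3: ratio^k = 0.36726^1.208 = 0.29819
Step 4: t = t_rated * ratio^k = 5.7386 * 0.29819 = 1.711 hr

1.711 hr


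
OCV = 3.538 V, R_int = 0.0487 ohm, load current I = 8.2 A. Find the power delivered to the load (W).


Step 1: V_terminal = OCV - I*R = 3.538 - 8.2 * 0.0487 = 3.1387 V
Step 2: P_out = V_terminal * I = 3.1387 * 8.2 = 25.74 W

25.74 W


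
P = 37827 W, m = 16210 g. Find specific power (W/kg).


Convert: m = 16210 g = 16.21 kg
Specific power = 37827 W / 16.21 kg = 2334 W/kg

2334 W/kg


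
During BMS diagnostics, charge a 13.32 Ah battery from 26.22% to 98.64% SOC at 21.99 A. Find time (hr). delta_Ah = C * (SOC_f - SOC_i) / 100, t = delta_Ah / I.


Step 1: dSOC = 98.64% - 26.22% = 72.42%
Step 2: delta_Ah = 13.32 * 72.42 / 100 = 9.6463 Ah
Step 3: t = 9.6463 / 21.99 = 0.4387 hr

0.4387 hr


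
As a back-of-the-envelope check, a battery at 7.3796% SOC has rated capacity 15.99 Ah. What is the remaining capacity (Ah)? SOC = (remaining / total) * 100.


remaining = SOC / 100 * total = 7.3796 / 100 * 15.99 = 1.180 Ah

1.180 Ah


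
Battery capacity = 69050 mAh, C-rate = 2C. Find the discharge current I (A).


Convert: capacity = 69050 mAh = 69.05 Ah
I = C_rate * capacity = 2 * 69.05 = 138.1 A

138.1 A


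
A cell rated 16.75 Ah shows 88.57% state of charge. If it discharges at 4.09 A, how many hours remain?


Step 1: remaining = SOC/100 * C_total = 88.57/100 * 16.75 = 14.835 Ah
Step 2: t = remaining / I = 14.835 / 4.09 = 3.627 hr

3.627 hr


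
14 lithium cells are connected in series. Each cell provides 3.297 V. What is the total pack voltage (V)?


Series voltages add: 14 * 3.297 V = 46.158 V

46.158 V


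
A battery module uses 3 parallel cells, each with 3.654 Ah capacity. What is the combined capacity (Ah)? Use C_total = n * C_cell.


Parallel capacities add: 3 * 3.654 Ah = 10.962 Ah

10.962 Ah


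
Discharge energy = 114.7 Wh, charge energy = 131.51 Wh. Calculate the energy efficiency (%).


eta_e = E_dis / E_chg * 100 = 114.7 / 131.51 * 100 = 87.22%

87.22%


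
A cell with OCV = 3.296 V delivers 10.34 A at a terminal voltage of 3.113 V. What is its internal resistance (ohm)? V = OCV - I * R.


R = (OCV - V) / I = (3.296 - 3.113) / 10.34 = 0.01770 ohm

0.01770 ohm


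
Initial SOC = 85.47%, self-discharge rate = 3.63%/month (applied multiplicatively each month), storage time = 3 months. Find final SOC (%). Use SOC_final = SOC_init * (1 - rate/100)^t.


decay = (1 - 3.63/100)^3 = 0.89501
SOC_final = 85.47 * 0.89501 = 76.50%

76.50%


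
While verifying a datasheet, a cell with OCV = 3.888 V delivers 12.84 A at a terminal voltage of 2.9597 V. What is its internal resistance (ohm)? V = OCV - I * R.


R = (OCV - V) / I = (3.888 - 2.9597) / 12.84 = 0.07230 ohm

0.07230 ohm


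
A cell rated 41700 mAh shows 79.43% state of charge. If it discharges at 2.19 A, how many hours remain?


Convert: C_total = 41700 mAh = 41.7 Ah
Step 1: remaining = SOC/100 * C_total = 79.43/100 * 41.7 = 33.122 Ah
Step 2: t = remaining / I = 33.122 / 2.19 = 15.12 hr

15.12 hr


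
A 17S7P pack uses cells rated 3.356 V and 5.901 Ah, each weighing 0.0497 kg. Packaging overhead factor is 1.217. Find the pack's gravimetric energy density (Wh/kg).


Step 1: V_pack = 17 * 3.356 = 57.052 V
Step 2: C_pack = 7 * 5.901 = 41.307 Ah
Step 3: E_pack = V_pack * C_pack = 57.052 * 41.307 = 2356.6 Wh
Step 4: m_pack = 17 * 7 * 0.0497 * 1.217 = 7.1977 kg
Step 5: ED = E_pack / m_pack = 2356.6 / 7.1977 = 327.4 Wh/kg

327.4 Wh/kg


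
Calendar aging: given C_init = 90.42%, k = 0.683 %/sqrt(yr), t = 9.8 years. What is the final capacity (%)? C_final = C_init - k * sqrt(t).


Step 1: sqrt(9.8 yr) = 3.1305
Step 2: drop = 0.683 * 3.1305 = 2.1381
Step 3: C_final = 90.42 - 2.1381 = 88.28%

88.28%


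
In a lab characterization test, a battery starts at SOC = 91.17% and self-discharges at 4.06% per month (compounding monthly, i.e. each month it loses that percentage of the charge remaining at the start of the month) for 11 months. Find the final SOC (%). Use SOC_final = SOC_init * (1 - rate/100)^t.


Monthly retention factor = 1 - 4.06/100 = 0.9594
Over 11 months: factor^11 = 0.63387
SOC_final = 91.17 * 0.63387 = 57.79%

57.79%


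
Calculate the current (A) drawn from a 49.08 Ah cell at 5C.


At 5C: I = 5 * 49.08 Ah = 245.4 A

245.4 A


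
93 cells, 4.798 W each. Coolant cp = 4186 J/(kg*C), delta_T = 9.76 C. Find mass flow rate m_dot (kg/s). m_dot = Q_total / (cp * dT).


Q_total = 93 * 4.798 = 446.21 W
m_dot = Q_total / (cp * dT) = 446.21 / (4186 * 9.76) = 0.01092 kg/s

0.01092 kg/s


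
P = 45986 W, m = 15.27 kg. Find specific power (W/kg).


SP = P / m = 45986 / 15.27 = 3012 W/kg

3012 W/kg


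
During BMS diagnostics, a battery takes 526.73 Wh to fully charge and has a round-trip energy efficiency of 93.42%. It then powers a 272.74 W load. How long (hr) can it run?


Step 1: E_discharge = eta/100 * E_charge = 93.42/100 * 526.73 = 492.07 Wh
Step 2: t = E_discharge / P = 492.07 / 272.74 = 1.804 hr

1.804 hr


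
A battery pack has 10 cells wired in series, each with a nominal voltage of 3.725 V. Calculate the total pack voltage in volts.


V_pack = n * V_cell = 10 * 3.725 = 37.25 V

37.25 V


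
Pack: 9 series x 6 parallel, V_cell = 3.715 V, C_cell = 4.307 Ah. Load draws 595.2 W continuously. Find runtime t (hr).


Step 1: E_pack = Ns * V_cell * Np * C_cell = 9 * 3.715 * 6 * 4.307 = 864.03 Wh
Step 2: t = E_pack / P = 864.03 / 595.2 = 1.452 hr

1.452 hr


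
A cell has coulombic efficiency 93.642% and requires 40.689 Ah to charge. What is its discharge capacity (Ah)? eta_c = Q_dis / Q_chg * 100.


Q_dis = eta/100 * Q_chg = 93.642/100 * 40.689 = 38.10 Ah

38.10 Ah


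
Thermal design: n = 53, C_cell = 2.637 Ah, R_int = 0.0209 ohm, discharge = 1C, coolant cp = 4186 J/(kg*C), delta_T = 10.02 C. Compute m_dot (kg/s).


Step 1: I = 1 * 2.637 = 2.637 A
Step 2: Q_cell = I^2 * R = 2.637^2 * 0.0209 = 0.14533 W
Step 3: Q_total = 53 * 0.14533 = 7.7025 W
Step 4: m_dot = Q_total / (cp * dT) = 7.7025 / (4186 * 10.02) = 1.836e-04 kg/s

1.836e-04 kg/s


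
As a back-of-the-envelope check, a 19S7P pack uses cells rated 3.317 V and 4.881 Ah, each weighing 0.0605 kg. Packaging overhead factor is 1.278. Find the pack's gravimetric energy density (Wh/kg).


Step 1: V_pack = 19 * 3.317 = 63.023 V
Step 2: C_pack = 7 * 4.881 = 34.167 Ah
Step 3: E_pack = V_pack * C_pack = 63.023 * 34.167 = 2153.3 Wh
Step 4: m_pack = 19 * 7 * 0.0605 * 1.278 = 10.283 kg
Step 5: ED = E_pack / m_pack = 2153.3 / 10.283 = 209.4 Wh/kg

209.4 Wh/kg


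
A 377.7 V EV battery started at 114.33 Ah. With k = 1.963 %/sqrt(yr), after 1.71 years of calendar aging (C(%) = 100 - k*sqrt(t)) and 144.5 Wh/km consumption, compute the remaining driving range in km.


Step 1: capacity retention = 100 - 1.963 * sqrt(1.71) = 100 - 1.963 * 1.3077 = 97.433%
Step 2: C_now = 114.33 * 97.433/100 = 111.4 Ah
Step 3: E_pack = V * C_now = 377.7 * 111.4 = 42076 Wh
Step 4: range = E_pack / consumption = 42076 / 144.5 = 291.2 km

291.2 km


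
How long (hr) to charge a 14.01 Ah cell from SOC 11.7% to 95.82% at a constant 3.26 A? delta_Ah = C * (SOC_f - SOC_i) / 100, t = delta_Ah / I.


Step 1: dSOC = 95.82% - 11.7% = 84.12%
Step 2: delta_Ah = 14.01 * 84.12 / 100 = 11.785 Ah
Step 3: t = 11.785 / 3.26 = 3.615 hr

3.615 hr


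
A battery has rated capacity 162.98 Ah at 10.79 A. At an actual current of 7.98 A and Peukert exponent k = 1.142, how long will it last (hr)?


Step 1: t_rated = C / I_rated = 162.98 / 10.79 = 15.105 hr
Step 2: ratio = 10.79 / 7.98 = 1.3521
Step 3: ratio^k = 1.3521^1.142 = 1.4113
Step 4: t = t_rated * ratio^k = 15.105 * 1.4113 = 21.32 hr

21.32 hr


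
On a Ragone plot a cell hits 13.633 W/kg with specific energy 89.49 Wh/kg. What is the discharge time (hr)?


t = E / P = 89.49 / 13.633 = 6.564 hr

6.564 hr


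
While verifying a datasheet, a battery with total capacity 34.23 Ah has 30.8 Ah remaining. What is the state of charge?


SOC = (remaining / total) * 100 = (30.8 / 34.23) * 100 = 89.98%

89.98%


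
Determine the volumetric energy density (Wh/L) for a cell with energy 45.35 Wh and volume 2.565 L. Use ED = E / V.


Volumetric ED = 45.35 Wh / 2.565 L = 17.68 Wh/L

17.68 Wh/L


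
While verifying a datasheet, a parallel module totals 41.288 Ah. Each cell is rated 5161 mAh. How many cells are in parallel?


Convert: C_cell = 5161 mAh = 5.161 Ah
n = C_total / C_cell = 41.288 / 5.161 = 8

8


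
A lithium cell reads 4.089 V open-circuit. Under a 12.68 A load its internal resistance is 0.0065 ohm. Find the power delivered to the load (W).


Step 1: V_terminal = OCV - I*R = 4.089 - 12.68 * 0.0065 = 4.0066 V
Step 2: P_out = V_terminal * I = 4.0066 * 12.68 = 50.80 W

50.80 W


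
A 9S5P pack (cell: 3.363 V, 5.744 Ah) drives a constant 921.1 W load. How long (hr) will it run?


Step 1: E_pack = Ns * V_cell * Np * C_cell = 9 * 3.363 * 5 * 5.744 = 869.27 Wh
Step 2: t = E_pack / P = 869.27 / 921.1 = 0.9437 hr

0.9437 hr


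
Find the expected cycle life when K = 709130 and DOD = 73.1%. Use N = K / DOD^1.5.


Step 1: DOD^1.5 = 73.1^1.5 = 624.99
Step 2: N = 709130 / 624.99 = 1135 cycles

1135 cycles


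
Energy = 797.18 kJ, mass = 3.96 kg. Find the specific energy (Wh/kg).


Convert: E = 797.18 kJ = 221.44 Wh
ED = E / m = 221.44 / 3.96 = 55.92 Wh/kg

55.92 Wh/kg


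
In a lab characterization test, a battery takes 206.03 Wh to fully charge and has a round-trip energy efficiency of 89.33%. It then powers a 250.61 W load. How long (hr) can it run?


Step 1: E_discharge = eta/100 * E_charge = 89.33/100 * 206.03 = 184.05 Wh
Step 2: t = E_discharge / P = 184.05 / 250.61 = 0.7344 hr

0.7344 hr


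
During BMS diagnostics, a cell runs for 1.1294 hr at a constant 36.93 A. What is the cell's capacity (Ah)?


C = I * t = 36.93 * 1.1294 = 41.71 Ah

41.71 Ah


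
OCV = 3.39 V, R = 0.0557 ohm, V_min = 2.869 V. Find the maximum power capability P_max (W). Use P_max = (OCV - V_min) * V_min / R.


dV = OCV - V_min = 0.521 V (so I_max = dV / R)
P_max = dV * V_min / R = 0.521 * 2.869 / 0.0557 = 26.84 W

26.84 W


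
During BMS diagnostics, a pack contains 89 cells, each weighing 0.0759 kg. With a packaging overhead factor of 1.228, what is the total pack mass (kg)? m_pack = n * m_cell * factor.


m_pack = n * m_cell * overhead = 89 * 0.0759 * 1.228 = 8.295 kg

8.295 kg


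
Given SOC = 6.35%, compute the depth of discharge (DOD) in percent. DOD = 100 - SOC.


Complement of SOC: DOD = 100% - 6.35% = 93.65%

93.65%


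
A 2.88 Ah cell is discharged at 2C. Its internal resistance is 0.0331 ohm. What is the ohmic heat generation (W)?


Step 1: I = C_rate * capacity = 2 * 2.88 = 5.76 A
Step 2: Q = I^2 * R = 5.76^2 * 0.0331 = 33.178 * 0.0331 = 1.098 W

1.098 W


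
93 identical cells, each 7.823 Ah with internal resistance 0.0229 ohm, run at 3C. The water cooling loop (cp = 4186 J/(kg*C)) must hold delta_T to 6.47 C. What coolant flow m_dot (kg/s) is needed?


Step 1: I = 3 * 7.823 = 23.469 A
Step 2: Q_cell = I^2 * R = 23.469^2 * 0.0229 = 12.613 W
Step 3: Q_total = 93 * 12.613 = 1173 W
Step 4: m_dot = Q_total / (cp * dT) = 1173 / (4186 * 6.47) = 0.04331 kg/s

0.04331 kg/s


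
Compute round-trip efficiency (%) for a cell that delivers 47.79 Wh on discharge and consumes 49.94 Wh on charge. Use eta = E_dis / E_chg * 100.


eta_e = E_dis / E_chg * 100 = 47.79 / 49.94 * 100 = 95.69%

95.69%


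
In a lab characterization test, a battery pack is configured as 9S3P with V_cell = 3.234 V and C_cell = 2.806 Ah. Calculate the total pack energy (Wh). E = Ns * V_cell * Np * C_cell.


E = Ns * Vcell * Np * Ccell = 9 * 3.234 * 3 * 2.806 = 245.0 Wh

245.0 Wh


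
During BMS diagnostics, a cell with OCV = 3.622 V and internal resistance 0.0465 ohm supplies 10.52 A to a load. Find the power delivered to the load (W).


Step 1: V_terminal = OCV - I*R = 3.622 - 10.52 * 0.0465 = 3.1328 V
Step 2: P_out = V_terminal * I = 3.1328 * 10.52 = 32.96 W

32.96 W


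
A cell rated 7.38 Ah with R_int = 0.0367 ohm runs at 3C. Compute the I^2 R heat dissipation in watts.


Step 1: I = C_rate * capacity = 3 * 7.38 = 22.14 A
Step 2: Q = I^2 * R = 22.14^2 * 0.0367 = 490.18 * 0.0367 = 17.99 W

17.99 W


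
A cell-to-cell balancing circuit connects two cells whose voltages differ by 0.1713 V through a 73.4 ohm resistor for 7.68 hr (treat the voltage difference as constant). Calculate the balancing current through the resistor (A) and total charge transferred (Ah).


First, Ohm's law: I_bal = 0.1713 V / 73.4 ohm = 0.0023338 A
Then Q = I * t = 0.0023338 A * 7.68 hr = 0.01792 Ah

I=0.0023338 A, Q=0.01792 Ah


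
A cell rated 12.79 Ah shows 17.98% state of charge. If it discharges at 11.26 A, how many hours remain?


Step 1: remaining = SOC/100 * C_total = 17.98/100 * 12.79 = 2.2996 Ah
Step 2: t = remaining / I = 2.2996 / 11.26 = 0.2042 hr

0.2042 hr


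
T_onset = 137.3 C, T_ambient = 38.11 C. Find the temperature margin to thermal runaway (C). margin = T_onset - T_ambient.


Safety margin = 137.3 C - 38.11 C = 99.19 C

99.19 C


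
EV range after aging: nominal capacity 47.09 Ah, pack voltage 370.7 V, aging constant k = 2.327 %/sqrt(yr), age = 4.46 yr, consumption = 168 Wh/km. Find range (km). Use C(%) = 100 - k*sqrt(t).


Step 1: capacity retention = 100 - 2.327 * sqrt(4.46) = 100 - 2.327 * 2.1119 = 95.086%
Step 2: C_now = 47.09 * 95.086/100 = 44.776 Ah
Step 3: E_pack = V * C_now = 370.7 * 44.776 = 16598 Wh
Step 4: range = E_pack / consumption = 16598 / 168 = 98.80 km

98.80 km


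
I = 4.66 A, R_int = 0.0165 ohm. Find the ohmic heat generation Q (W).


I^2 = 21.716
Q = 21.716 * 0.0165 = 0.3583 W

0.3583 W


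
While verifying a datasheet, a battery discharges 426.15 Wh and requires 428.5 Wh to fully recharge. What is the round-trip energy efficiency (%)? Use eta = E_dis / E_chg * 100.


Round-trip efficiency = 426.15/428.5 * 100% = 99.45%

99.45%


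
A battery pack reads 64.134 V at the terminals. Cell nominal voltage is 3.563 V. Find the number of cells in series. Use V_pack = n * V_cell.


n = V_pack / V_cell = 64.134 / 3.563 = 18

18


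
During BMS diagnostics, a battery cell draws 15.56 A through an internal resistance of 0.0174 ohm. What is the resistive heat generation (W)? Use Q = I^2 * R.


I^2 = 242.11
Q = 242.11 * 0.0174 = 4.213 W

4.213 W


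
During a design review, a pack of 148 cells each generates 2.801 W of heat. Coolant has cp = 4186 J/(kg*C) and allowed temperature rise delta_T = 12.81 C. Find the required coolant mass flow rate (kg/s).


Step 1: Total heat Q = 148 * 2.801 W = 414.55 W
Step 2: denom = cp * dT = 4186 * 12.81 = 53623
Step 3: m_dot = 414.55 / 53623 = 0.007731 kg/s

0.007731 kg/s


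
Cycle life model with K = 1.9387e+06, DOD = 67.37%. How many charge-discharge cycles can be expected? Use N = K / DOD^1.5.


Step 1: DOD^1.5 = 67.37^1.5 = 552.97
Step 2: N = 1.9387e+06 / 552.97 = 3506 cycles

3506 cycles


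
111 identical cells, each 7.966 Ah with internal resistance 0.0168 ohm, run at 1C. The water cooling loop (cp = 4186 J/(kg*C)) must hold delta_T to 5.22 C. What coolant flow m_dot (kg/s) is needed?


Step 1: I = 1 * 7.966 = 7.966 A
Step 2: Q_cell = I^2 * R = 7.966^2 * 0.0168 = 1.0661 W
Step 3: Q_total = 111 * 1.0661 = 118.34 W
Step 4: m_dot = Q_total / (cp * dT) = 118.34 / (4186 * 5.22) = 0.005416 kg/s

0.005416 kg/s


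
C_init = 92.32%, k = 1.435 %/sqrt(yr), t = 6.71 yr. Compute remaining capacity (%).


sqrt(t) = sqrt(6.71) = 2.5904
C_final = 92.32 - 1.435 * 2.5904 = 88.60%

88.60%


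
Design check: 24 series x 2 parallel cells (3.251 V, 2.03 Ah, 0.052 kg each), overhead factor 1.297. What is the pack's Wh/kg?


Step 1: V_pack = 24 * 3.251 = 78.024 V
Step 2: C_pack = 2 * 2.03 = 4.06 Ah
Step 3: E_pack = V_pack * C_pack = 78.024 * 4.06 = 316.78 Wh
Step 4: m_pack = 24 * 2 * 0.052 * 1.297 = 3.2373 kg
Step 5: ED = E_pack / m_pack = 316.78 / 3.2373 = 97.85 Wh/kg

97.85 Wh/kg


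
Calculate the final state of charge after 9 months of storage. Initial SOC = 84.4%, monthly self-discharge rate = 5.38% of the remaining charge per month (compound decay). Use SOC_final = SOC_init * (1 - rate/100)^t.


Monthly retention factor = 1 - 5.38/100 = 0.9462
Over 9 months: factor^9 = 0.60792
SOC_final = 84.4 * 0.60792 = 51.31%

51.31%


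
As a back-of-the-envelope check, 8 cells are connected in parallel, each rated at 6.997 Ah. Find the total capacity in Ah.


C_total = 8 * 6.997 = 55.976 Ah

55.976 Ah


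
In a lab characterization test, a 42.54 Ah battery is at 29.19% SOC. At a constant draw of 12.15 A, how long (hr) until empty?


Step 1: remaining = SOC/100 * C_total = 29.19/100 * 42.54 = 12.417 Ah
Step 2: t = remaining / I = 12.417 / 12.15 = 1.022 hr

1.022 hr


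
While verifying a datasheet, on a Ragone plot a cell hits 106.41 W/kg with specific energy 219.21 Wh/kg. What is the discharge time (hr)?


t = E / P = 219.21 / 106.41 = 2.060 hr

2.060 hr


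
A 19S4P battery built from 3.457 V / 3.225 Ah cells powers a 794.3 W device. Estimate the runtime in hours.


Step 1: E_pack = Ns * V_cell * Np * C_cell = 19 * 3.457 * 4 * 3.225 = 847.31 Wh
Step 2: t = E_pack / P = 847.31 / 794.3 = 1.067 hr

1.067 hr


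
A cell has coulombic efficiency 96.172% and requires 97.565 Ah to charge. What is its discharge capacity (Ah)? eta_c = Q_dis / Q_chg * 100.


Q_dis = eta/100 * Q_chg = 96.172/100 * 97.565 = 93.83 Ah

93.83 Ah


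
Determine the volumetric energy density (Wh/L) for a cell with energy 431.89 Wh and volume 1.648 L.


Volumetric ED = 431.89 Wh / 1.648 L = 262.1 Wh/L

262.1 Wh/L


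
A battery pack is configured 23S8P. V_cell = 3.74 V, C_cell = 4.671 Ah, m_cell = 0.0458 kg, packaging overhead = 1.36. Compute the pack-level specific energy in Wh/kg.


Step 1: V_pack = 23 * 3.74 = 86.02 V
Step 2: C_pack = 8 * 4.671 = 37.368 Ah
Step 3: E_pack = V_pack * C_pack = 86.02 * 37.368 = 3214.4 Wh
Step 4: m_pack = 23 * 8 * 0.0458 * 1.36 = 11.461 kg
Step 5: ED = E_pack / m_pack = 3214.4 / 11.461 = 280.5 Wh/kg

280.5 Wh/kg


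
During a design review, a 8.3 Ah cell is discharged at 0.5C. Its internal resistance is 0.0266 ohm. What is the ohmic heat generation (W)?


Step 1: I = C_rate * capacity = 0.5 * 8.3 = 4.15 A
Step 2: Q = I^2 * R = 4.15^2 * 0.0266 = 17.223 * 0.0266 = 0.4581 W

0.4581 W


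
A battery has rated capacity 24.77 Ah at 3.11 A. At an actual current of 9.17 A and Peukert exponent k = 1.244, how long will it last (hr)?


Step 1: t_rated = C / I_rated = 24.77 / 3.11 = 7.9646 hr
Step 2: ratio = 3.11 / 9.17 = 0.33915
Step 3: ratio^k = 0.33915^1.244 = 0.2605
Step 4: t = t_rated * ratio^k = 7.9646 * 0.2605 = 2.075 hr

2.075 hr


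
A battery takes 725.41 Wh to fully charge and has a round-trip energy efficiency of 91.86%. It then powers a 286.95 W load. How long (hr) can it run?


Step 1: E_discharge = eta/100 * E_charge = 91.86/100 * 725.41 = 666.36 Wh
Step 2: t = E_discharge / P = 666.36 / 286.95 = 2.322 hr

2.322 hr


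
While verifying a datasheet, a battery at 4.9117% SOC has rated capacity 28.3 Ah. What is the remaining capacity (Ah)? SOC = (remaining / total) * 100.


remaining = SOC / 100 * total = 4.9117 / 100 * 28.3 = 1.390 Ah

1.390 Ah


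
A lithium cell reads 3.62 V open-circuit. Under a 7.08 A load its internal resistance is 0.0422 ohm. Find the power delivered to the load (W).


Step 1: V_terminal = OCV - I*R = 3.62 - 7.08 * 0.0422 = 3.3212 V
Step 2: P_out = V_terminal * I = 3.3212 * 7.08 = 23.51 W

23.51 W


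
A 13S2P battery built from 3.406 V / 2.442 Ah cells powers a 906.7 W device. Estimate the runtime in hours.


Step 1: E_pack = Ns * V_cell * Np * C_cell = 13 * 3.406 * 2 * 2.442 = 216.25 Wh
Step 2: t = E_pack / P = 216.25 / 906.7 = 0.2385 hr

0.2385 hr


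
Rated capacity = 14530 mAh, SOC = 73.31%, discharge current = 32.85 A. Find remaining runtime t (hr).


Convert: C_total = 14530 mAh = 14.53 Ah
Step 1: remaining = SOC/100 * C_total = 73.31/100 * 14.53 = 10.652 Ah
Step 2: t = remaining / I = 10.652 / 32.85 = 0.3243 hr

0.3243 hr


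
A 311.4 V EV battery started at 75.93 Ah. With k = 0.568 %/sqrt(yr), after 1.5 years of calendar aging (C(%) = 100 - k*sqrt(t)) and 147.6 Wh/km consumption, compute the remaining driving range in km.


Step 1: capacity retention = 100 - 0.568 * sqrt(1.5) = 100 - 0.568 * 1.2247 = 99.304%
Step 2: C_now = 75.93 * 99.304/100 = 75.402 Ah
Step 3: E_pack = V * C_now = 311.4 * 75.402 = 23480 Wh
Step 4: range = E_pack / consumption = 23480 / 147.6 = 159.1 km

159.1 km


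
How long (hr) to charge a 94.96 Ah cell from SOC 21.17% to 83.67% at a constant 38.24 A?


delta_Ah = 94.96 * (83.67 - 21.17) / 100 = 59.35 Ah
t = delta_Ah / I = 59.35 / 38.24 = 1.552 hr

1.552 hr


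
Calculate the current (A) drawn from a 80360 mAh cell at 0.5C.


Convert: capacity = 80360 mAh = 80.36 Ah
I = C_rate * capacity = 0.5 * 80.36 = 40.18 A

40.18 A


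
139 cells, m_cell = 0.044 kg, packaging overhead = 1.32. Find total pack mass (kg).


Cell mass sum = 139 * 0.044 = 6.116 kg
With overhead 1.32: m_pack = 6.116 * 1.32 = 8.073 kg

8.073 kg


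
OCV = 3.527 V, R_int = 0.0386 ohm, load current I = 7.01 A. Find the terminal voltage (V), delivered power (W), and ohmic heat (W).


Step 1: V_terminal = OCV - I*R = 3.527 - 7.01 * 0.0386 = 3.2564 V
Step 2: P_out = V_terminal * I = 3.2564 * 7.01 = 22.83 W
Step 3: Q = I^2 * R = 7.01^2 * 0.0386 = 1.897 W

V=3.2564 V, P=22.83 W, Q=1.897 W


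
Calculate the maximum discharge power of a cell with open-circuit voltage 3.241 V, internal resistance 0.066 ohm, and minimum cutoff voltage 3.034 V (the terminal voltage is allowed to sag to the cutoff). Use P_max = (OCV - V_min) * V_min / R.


P_max = (OCV - V_min) * V_min / R = (3.241 - 3.034) * 3.034 / 0.066 = 0.207 * 3.034 / 0.066 = 9.516 W

9.516 W


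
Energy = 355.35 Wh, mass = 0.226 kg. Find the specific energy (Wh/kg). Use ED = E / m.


Specific energy = 355.35 Wh / 0.226 kg = 1572 Wh/kg

1572 Wh/kg


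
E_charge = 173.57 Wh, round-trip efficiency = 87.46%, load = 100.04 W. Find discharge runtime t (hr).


Step 1: E_discharge = eta/100 * E_charge = 87.46/100 * 173.57 = 151.8 Wh
Step 2: t = E_discharge / P = 151.8 / 100.04 = 1.517 hr

1.517 hr


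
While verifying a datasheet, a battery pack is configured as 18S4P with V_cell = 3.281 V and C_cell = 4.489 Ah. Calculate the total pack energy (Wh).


E = Ns * Vcell * Np * Ccell = 18 * 3.281 * 4 * 4.489 = 1060 Wh

1060 Wh


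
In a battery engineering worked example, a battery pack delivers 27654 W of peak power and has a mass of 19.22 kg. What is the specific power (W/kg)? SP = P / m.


SP = P / m = 27654 / 19.22 = 1439 W/kg

1439 W/kg


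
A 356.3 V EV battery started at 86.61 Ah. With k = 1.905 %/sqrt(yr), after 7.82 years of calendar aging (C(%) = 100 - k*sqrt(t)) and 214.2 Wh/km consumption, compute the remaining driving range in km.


Step 1: capacity retention = 100 - 1.905 * sqrt(7.82) = 100 - 1.905 * 2.7964 = 94.673%
Step 2: C_now = 86.61 * 94.673/100 = 81.996 Ah
Step 3: E_pack = V * C_now = 356.3 * 81.996 = 29215 Wh
Step 4: range = E_pack / consumption = 29215 / 214.2 = 136.4 km

136.4 km


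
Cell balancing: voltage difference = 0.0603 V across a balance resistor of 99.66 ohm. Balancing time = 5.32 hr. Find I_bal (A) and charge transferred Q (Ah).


I_bal = dV / R = 0.0603 / 99.66 = 6.0506e-04 A
Q = I_bal * t = 6.0506e-04 * 5.32 = 0.003219 Ah

I=6.0506e-04 A, Q=0.003219 Ah


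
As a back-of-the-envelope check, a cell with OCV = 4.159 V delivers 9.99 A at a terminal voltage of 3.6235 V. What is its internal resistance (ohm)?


R = (OCV - V) / I = (4.159 - 3.6235) / 9.99 = 0.05360 ohm

0.05360 ohm


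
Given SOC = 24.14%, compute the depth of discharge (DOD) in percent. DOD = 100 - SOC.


DOD = 100 - SOC = 100 - 24.14 = 75.86%

75.86%


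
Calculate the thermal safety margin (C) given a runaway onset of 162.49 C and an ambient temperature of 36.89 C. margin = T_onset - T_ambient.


margin = T_onset - T_ambient = 162.49 - 36.89 = 125.6 C

125.6 C


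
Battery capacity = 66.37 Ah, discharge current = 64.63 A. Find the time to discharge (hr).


Runtime = 66.37 Ah / 64.63 A = 1.027 hr

1.027 hr


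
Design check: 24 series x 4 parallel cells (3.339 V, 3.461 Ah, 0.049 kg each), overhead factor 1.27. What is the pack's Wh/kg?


Step 1: V_pack = 24 * 3.339 = 80.136 V
Step 2: C_pack = 4 * 3.461 = 13.844 Ah
Step 3: E_pack = V_pack * C_pack = 80.136 * 13.844 = 1109.4 Wh
Step 4: m_pack = 24 * 4 * 0.049 * 1.27 = 5.9741 kg
Step 5: ED = E_pack / m_pack = 1109.4 / 5.9741 = 185.7 Wh/kg

185.7 Wh/kg


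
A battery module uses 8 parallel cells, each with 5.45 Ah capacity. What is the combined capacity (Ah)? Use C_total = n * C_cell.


Parallel capacities add: 8 * 5.45 Ah = 43.6 Ah

43.6 Ah


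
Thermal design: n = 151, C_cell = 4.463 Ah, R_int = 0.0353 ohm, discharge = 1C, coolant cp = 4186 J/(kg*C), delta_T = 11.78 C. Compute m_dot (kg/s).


Step 1: I = 1 * 4.463 = 4.463 A
Step 2: Q_cell = I^2 * R = 4.463^2 * 0.0353 = 0.70312 W
Step 3: Q_total = 151 * 0.70312 = 106.17 W
Step 4: m_dot = Q_total / (cp * dT) = 106.17 / (4186 * 11.78) = 0.002153 kg/s

0.002153 kg/s


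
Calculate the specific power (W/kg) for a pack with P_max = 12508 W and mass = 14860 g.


Convert: m = 14860 g = 14.86 kg
Specific power = 12508 W / 14.86 kg = 841.7 W/kg

841.7 W/kg


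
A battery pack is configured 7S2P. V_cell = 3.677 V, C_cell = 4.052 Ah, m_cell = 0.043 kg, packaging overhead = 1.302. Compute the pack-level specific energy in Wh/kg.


Step 1: V_pack = 7 * 3.677 = 25.739 V
Step 2: C_pack = 2 * 4.052 = 8.104 Ah
Step 3: E_pack = V_pack * C_pack = 25.739 * 8.104 = 208.59 Wh
Step 4: m_pack = 7 * 2 * 0.043 * 1.302 = 0.7838 kg
Step 5: ED = E_pack / m_pack = 208.59 / 0.7838 = 266.1 Wh/kg

266.1 Wh/kg


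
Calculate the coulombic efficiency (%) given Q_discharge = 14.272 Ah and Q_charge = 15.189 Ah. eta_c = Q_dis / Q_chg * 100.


Coulombic efficiency = 14.272/15.189 * 100% = 93.96%

93.96%


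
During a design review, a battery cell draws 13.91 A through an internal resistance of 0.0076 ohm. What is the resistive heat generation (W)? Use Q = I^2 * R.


Q = I^2 * R = 13.91^2 * 0.0076 = 1.471 W

1.471 W


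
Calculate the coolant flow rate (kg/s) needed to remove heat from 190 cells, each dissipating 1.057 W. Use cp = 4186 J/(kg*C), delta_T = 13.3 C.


Step 1: Total heat Q = 190 * 1.057 W = 200.83 W
Step 2: denom = cp * dT = 4186 * 13.3 = 55674
Step 3: m_dot = 200.83 / 55674 = 0.003607 kg/s

0.003607 kg/s


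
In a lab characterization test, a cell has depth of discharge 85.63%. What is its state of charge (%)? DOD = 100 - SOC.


SOC = 100 - DOD = 100 - 85.63 = 14.37%

14.37%


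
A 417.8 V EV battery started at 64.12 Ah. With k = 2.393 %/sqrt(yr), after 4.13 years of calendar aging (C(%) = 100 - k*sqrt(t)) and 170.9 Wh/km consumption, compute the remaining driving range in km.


Step 1: capacity retention = 100 - 2.393 * sqrt(4.13) = 100 - 2.393 * 2.0322 = 95.137%
Step 2: C_now = 64.12 * 95.137/100 = 61.002 Ah
Step 3: E_pack = V * C_now = 417.8 * 61.002 = 25487 Wh
Step 4: range = E_pack / consumption = 25487 / 170.9 = 149.1 km

149.1 km


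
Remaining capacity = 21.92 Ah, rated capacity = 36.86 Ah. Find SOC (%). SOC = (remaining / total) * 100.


SOC% = 21.92 / 36.86 * 100 = 59.47%

59.47%


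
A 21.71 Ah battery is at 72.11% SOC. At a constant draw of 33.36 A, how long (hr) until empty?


Step 1: remaining = SOC/100 * C_total = 72.11/100 * 21.71 = 15.655 Ah
Step 2: t = remaining / I = 15.655 / 33.36 = 0.4693 hr

0.4693 hr


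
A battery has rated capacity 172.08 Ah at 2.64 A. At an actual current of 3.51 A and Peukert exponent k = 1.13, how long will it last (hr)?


t_rated = C / I_rated = 172.08 / 2.64 = 65.182 hr
(I_rated/I)^k = (0.75214)^1.13 = 0.7248
t = t_rated * (I_rated/I)^k = 65.182 * 0.7248 = 47.24 hr

47.24 hr


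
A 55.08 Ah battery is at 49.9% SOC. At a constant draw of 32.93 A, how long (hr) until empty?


Step 1: remaining = SOC/100 * C_total = 49.9/100 * 55.08 = 27.485 Ah
Step 2: t = remaining / I = 27.485 / 32.93 = 0.8346 hr

0.8346 hr


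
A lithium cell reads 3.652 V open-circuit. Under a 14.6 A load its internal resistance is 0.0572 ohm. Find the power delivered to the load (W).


Step 1: V_terminal = OCV - I*R = 3.652 - 14.6 * 0.0572 = 2.8169 V
Step 2: P_out = V_terminal * I = 2.8169 * 14.6 = 41.13 W

41.13 W


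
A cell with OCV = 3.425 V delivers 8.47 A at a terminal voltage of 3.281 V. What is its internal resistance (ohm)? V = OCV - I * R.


R = (OCV - V) / I = (3.425 - 3.281) / 8.47 = 0.01700 ohm

0.01700 ohm


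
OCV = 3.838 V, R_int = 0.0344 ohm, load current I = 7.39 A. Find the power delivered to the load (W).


Step 1: V_terminal = OCV - I*R = 3.838 - 7.39 * 0.0344 = 3.5838 V
Step 2: P_out = V_terminal * I = 3.5838 * 7.39 = 26.48 W

26.48 W


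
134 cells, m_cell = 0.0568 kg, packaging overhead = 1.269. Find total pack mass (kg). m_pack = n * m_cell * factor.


m_pack = n * m_cell * overhead = 134 * 0.0568 * 1.269 = 9.659 kg

9.659 kg


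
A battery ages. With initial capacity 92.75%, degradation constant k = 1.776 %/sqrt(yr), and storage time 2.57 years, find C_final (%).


Step 1: sqrt(2.57 yr) = 1.6031
Step 2: drop = 1.776 * 1.6031 = 2.8471
Step 3: C_final = 92.75 - 2.8471 = 89.90%

89.90%


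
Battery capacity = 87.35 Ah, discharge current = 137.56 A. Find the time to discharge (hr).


Runtime = 87.35 Ah / 137.56 A = 0.6350 hr

0.6350 hr


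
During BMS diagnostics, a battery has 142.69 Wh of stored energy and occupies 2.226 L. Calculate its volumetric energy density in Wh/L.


ED = E / V = 142.69 / 2.226 = 64.10 Wh/L

64.10 Wh/L


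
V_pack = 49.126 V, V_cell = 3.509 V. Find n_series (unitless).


n = V_pack / V_cell = 49.126 / 3.509 = 14

14


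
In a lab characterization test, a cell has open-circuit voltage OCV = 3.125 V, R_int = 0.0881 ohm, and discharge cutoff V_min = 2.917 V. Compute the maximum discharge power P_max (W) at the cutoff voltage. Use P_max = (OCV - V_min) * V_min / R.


P_max = (OCV - V_min) * V_min / R = (3.125 - 2.917) * 2.917 / 0.0881 = 0.208 * 2.917 / 0.0881 = 6.887 W

6.887 W


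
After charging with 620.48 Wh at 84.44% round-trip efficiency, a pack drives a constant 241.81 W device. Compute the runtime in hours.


Step 1: E_discharge = eta/100 * E_charge = 84.44/100 * 620.48 = 523.93 Wh
Step 2: t = E_discharge / P = 523.93 / 241.81 = 2.167 hr

2.167 hr


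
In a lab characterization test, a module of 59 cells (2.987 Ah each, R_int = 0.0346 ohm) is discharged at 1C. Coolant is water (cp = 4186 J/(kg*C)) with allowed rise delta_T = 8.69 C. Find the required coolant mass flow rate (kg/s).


Step 1: I = 1 * 2.987 = 2.987 A
Step 2: Q_cell = I^2 * R = 2.987^2 * 0.0346 = 0.30871 W
Step 3: Q_total = 59 * 0.30871 = 18.214 W
Step 4: m_dot = Q_total / (cp * dT) = 18.214 / (4186 * 8.69) = 5.007e-04 kg/s

5.007e-04 kg/s


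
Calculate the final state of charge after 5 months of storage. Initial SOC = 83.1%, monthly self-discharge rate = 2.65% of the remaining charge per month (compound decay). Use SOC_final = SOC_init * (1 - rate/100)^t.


Monthly retention factor = 1 - 2.65/100 = 0.9735
Over 5 months: factor^5 = 0.87434
SOC_final = 83.1 * 0.87434 = 72.66%

72.66%


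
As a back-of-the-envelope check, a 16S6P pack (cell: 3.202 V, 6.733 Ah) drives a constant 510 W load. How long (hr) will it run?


Step 1: E_pack = Ns * V_cell * Np * C_cell = 16 * 3.202 * 6 * 6.733 = 2069.7 Wh
Step 2: t = E_pack / P = 2069.7 / 510 = 4.058 hr

4.058 hr


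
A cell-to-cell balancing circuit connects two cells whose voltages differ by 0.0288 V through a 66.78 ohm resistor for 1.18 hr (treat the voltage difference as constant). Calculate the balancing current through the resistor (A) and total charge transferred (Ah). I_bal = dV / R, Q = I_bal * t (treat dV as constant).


First, Ohm's law: I_bal = 0.0288 V / 66.78 ohm = 4.3127e-04 A
Then Q = I * t = 4.3127e-04 A * 1.18 hr = 5.089e-04 Ah

I=4.3127e-04 A, Q=5.089e-04 Ah


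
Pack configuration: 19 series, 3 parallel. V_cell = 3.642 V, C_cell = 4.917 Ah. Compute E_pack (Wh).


V_pack = 19 * 3.642 = 69.198 V
C_pack = 3 * 4.917 = 14.751 Ah
E = V_pack * C_pack = 69.198 * 14.751 = 1021 Wh

1021 Wh


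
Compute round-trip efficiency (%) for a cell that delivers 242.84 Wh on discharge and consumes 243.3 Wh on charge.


Round-trip efficiency = 242.84/243.3 * 100% = 99.81%

99.81%


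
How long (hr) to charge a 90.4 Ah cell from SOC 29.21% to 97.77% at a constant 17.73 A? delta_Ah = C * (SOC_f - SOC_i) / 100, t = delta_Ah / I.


Step 1: dSOC = 97.77% - 29.21% = 68.56%
Step 2: delta_Ah = 90.4 * 68.56 / 100 = 61.978 Ah
Step 3: t = 61.978 / 17.73 = 3.496 hr

3.496 hr


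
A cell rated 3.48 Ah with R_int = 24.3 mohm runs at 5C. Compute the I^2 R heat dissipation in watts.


Convert: R = 24.3 mohm = 0.0243 ohm
Step 1: I = C_rate * capacity = 5 * 3.48 = 17.4 A
Step 2: Q = I^2 * R = 17.4^2 * 0.0243 = 302.76 * 0.0243 = 7.357 W

7.357 W


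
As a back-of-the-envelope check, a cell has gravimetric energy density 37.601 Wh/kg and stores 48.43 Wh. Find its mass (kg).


m = E / ED = 48.43 / 37.601 = 1.288 kg

1.288 kg


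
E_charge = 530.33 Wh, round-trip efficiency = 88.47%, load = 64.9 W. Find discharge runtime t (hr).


Step 1: E_discharge = eta/100 * E_charge = 88.47/100 * 530.33 = 469.18 Wh
Step 2: t = E_discharge / P = 469.18 / 64.9 = 7.229 hr

7.229 hr


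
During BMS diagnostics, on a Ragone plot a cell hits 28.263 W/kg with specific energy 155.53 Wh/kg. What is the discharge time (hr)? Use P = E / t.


t = E / P = 155.53 / 28.263 = 5.503 hr

5.503 hr
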